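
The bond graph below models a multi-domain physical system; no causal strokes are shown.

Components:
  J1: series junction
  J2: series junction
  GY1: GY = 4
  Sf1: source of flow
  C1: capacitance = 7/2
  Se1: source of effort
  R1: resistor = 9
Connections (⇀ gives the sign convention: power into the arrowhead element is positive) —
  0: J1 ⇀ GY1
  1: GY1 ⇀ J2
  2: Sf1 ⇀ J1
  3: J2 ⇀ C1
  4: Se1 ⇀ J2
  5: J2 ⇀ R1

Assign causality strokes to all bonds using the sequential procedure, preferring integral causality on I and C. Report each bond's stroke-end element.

#2 stroke at Sf1  (Sf1 (Sf) sets flow on bond)
#4 stroke at J2  (source Se1 imposes e)
#0 stroke at J1  (1-jn J1 has f-setter on 2)
#1 stroke at J2  (GY GY1: same side as bond 0)
#3 stroke at J2  (prefer integral on C1)
#5 stroke at R1  (J2 needs exactly one f-in)

β0 stroke→J1
β1 stroke→J2
β2 stroke→Sf1
β3 stroke→J2
β4 stroke→J2
β5 stroke→R1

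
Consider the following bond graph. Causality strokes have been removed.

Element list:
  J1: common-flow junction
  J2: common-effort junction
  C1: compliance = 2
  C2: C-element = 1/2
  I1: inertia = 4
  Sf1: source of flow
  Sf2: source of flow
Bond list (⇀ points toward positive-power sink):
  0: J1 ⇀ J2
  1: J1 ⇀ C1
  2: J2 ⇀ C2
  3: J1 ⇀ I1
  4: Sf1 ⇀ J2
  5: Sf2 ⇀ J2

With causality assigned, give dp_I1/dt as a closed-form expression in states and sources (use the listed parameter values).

dp_I1/dt = -q_C1/2 - 2*q_C2

b4 stroke at Sf1  (Sf1: flow source, stroke at near end)
b5 stroke at Sf2  (Sf2: flow source, stroke at near end)
b1 stroke at J1  (C1: C, integral causality)
b2 stroke at J2  (C2 integral (e out))
b0 stroke at J1  (J2 effort already set via bond 2)
b3 stroke at I1  (J1: last free bond brings flow in)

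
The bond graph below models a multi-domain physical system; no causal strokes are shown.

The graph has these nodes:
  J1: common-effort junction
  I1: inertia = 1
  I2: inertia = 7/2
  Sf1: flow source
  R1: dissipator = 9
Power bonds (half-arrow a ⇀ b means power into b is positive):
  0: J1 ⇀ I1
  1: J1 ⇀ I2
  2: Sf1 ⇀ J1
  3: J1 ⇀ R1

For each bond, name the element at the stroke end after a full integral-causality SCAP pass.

β2 |Sf1  (Sf1: flow source, stroke at near end)
β0 |I1  (I1 integral (f out))
β1 |I2  (I2: I, integral causality)
β3 |J1  (J1 needs exactly one e-in)

#0 stroke→I1
#1 stroke→I2
#2 stroke→Sf1
#3 stroke→J1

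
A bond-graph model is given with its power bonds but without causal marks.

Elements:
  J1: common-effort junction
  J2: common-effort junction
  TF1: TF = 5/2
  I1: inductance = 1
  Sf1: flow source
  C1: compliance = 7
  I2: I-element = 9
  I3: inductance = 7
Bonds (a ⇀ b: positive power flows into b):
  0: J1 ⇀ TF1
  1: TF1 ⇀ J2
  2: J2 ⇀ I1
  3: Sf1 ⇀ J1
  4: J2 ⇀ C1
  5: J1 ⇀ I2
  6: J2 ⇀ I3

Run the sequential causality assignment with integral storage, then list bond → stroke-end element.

b0 stroke→J1
b1 stroke→TF1
b2 stroke→I1
b3 stroke→Sf1
b4 stroke→J2
b5 stroke→I2
b6 stroke→I3

β3 →Sf1  (Sf1 fixes flow; stroke at Sf1)
β2 →I1  (I1 integral (f out))
β4 →J2  (prefer integral on C1)
β1 →TF1  (common-e at J2 fixed by 4)
β6 →I3  (J2 effort already set via bond 4)
β0 →J1  (TF1 one-in-one-out from 1)
β5 →I2  (0-jn J1 has e-setter on 0)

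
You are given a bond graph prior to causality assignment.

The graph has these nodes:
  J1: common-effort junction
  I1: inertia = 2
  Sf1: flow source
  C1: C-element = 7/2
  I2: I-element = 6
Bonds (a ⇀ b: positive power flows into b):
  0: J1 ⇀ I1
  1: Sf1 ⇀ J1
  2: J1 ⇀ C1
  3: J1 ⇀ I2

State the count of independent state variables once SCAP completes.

3  (C1, I1, I2 all integral)

#1 stroke at Sf1  (Sf1 (Sf) sets flow on bond)
#0 stroke at I1  (prefer integral on I1)
#2 stroke at J1  (C1 integral (e out))
#3 stroke at I2  (common-e at J1 fixed by 2)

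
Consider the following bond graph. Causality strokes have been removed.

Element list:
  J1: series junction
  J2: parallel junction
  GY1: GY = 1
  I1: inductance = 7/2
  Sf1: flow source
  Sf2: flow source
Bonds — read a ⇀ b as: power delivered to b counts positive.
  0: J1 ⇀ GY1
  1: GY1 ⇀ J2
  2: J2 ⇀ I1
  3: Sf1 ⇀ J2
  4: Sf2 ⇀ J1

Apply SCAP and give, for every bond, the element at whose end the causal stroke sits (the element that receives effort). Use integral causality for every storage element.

#3 |Sf1  (Sf1 (Sf) sets flow on bond)
#4 |Sf2  (Sf2 (Sf) sets flow on bond)
#0 |J1  (J1: bond 4 brought flow, rest push out)
#1 |J2  (through GY1, causality inverts; strokes same side of GY1)
#2 |I1  (J2 effort already set via bond 1)

β0 stroke at J1
β1 stroke at J2
β2 stroke at I1
β3 stroke at Sf1
β4 stroke at Sf2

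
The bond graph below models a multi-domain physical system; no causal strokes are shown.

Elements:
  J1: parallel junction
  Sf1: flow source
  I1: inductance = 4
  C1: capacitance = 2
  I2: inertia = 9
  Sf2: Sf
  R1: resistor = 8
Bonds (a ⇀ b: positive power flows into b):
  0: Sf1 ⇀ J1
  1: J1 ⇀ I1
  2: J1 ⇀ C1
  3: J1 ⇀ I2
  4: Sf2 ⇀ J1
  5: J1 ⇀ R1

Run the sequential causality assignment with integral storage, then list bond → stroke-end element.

#0 stroke→Sf1  (Sf1: flow source, stroke at near end)
#4 stroke→Sf2  (source Sf2 imposes f)
#1 stroke→I1  (prefer integral on I1)
#2 stroke→J1  (prefer integral on C1)
#3 stroke→I2  (J1 effort already set via bond 2)
#5 stroke→R1  (0-jn J1 has e-setter on 2)

bond 0 stroke at Sf1
bond 1 stroke at I1
bond 2 stroke at J1
bond 3 stroke at I2
bond 4 stroke at Sf2
bond 5 stroke at R1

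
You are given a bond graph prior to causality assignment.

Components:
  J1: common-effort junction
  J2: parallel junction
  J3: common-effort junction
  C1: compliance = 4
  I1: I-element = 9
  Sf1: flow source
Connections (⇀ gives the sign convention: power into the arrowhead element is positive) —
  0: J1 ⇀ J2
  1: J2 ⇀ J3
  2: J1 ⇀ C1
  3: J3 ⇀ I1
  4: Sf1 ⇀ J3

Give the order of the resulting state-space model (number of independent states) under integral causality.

2  (C1, I1 all integral)

bond 4 |Sf1  (Sf1: flow source, stroke at near end)
bond 2 |J1  (C1 integral (e out))
bond 0 |J2  (common-e at J1 fixed by 2)
bond 1 |J3  (J2: bond 0 brought effort, rest push out)
bond 3 |I1  (0-jn J3 has e-setter on 1)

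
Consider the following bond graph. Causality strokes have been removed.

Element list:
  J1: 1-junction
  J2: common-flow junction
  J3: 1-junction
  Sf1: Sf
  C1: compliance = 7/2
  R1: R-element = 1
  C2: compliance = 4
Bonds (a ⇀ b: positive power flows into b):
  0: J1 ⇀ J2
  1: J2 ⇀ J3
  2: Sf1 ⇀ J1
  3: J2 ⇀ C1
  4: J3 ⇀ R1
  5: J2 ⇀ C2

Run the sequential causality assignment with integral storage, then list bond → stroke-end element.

b2 stroke→Sf1  (Sf1 fixes flow; stroke at Sf1)
b0 stroke→J1  (1-jn J1 has f-setter on 2)
b1 stroke→J2  (common-f at J2 fixed by 0)
b3 stroke→J2  (1-jn J2 has f-setter on 0)
b5 stroke→J2  (J2 flow already set via bond 0)
b4 stroke→J3  (common-f at J3 fixed by 1)

#0 stroke→J1
#1 stroke→J2
#2 stroke→Sf1
#3 stroke→J2
#4 stroke→J3
#5 stroke→J2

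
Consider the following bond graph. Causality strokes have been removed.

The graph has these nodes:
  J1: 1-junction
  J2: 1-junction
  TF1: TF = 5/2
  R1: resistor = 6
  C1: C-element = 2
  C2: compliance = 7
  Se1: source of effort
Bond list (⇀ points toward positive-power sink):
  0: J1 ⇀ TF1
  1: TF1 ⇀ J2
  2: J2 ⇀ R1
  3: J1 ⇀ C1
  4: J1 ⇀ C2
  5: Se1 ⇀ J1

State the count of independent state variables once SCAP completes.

β5 |J1  (Se1: effort source, stroke at far end)
β3 |J1  (prefer integral on C1)
β4 |J1  (C2 integral (e out))
β0 |TF1  (J1 needs exactly one f-in)
β1 |J2  (TF1 one-in-one-out from 0)
β2 |R1  (closing 1-jn rule on J2)

2  (C1, C2 all integral)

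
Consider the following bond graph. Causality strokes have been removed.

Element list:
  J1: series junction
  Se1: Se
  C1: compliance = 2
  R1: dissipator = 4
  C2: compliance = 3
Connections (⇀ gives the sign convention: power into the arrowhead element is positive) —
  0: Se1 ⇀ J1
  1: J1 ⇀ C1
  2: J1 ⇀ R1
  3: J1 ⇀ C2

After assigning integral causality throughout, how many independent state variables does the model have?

2  (C1, C2 all integral)

b0 stroke at J1  (Se1: effort source, stroke at far end)
b1 stroke at J1  (C1: C, integral causality)
b3 stroke at J1  (C2 integral (e out))
b2 stroke at R1  (J1 needs exactly one f-in)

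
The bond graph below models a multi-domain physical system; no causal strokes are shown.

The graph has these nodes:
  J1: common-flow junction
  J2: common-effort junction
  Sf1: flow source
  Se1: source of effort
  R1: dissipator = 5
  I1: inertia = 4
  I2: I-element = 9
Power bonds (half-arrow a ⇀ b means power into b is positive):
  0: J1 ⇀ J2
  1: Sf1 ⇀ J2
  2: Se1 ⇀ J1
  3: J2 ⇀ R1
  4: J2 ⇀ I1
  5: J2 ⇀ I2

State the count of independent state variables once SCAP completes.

2  (I1, I2 all integral)

β1 →Sf1  (source Sf1 imposes f)
β2 →J1  (source Se1 imposes e)
β0 →J2  (closing 1-jn rule on J1)
β3 →R1  (J2: bond 0 brought effort, rest push out)
β4 →I1  (J2 effort already set via bond 0)
β5 →I2  (common-e at J2 fixed by 0)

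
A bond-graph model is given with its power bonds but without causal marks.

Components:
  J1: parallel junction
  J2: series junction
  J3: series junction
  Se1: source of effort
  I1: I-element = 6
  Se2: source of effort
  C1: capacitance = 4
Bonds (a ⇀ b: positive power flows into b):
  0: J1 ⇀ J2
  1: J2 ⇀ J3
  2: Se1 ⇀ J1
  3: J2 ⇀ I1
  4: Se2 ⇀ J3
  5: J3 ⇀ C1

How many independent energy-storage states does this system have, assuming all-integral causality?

2  (C1, I1 all integral)

β2 stroke at J1  (Se1: effort source, stroke at far end)
β4 stroke at J3  (source Se2 imposes e)
β0 stroke at J2  (J1 effort already set via bond 2)
β3 stroke at I1  (I1 outputs flow p/I1)
β1 stroke at J2  (J2: bond 3 brought flow, rest push out)
β5 stroke at J3  (1-jn J3 has f-setter on 1)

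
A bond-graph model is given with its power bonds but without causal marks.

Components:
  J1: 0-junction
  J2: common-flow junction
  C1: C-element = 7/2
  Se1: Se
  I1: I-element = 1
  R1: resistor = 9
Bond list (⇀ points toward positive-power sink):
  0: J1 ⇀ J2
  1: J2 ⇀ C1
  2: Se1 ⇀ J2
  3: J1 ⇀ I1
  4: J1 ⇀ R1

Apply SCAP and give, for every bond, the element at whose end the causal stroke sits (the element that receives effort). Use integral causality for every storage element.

bond 0 →J1
bond 1 →J2
bond 2 →J2
bond 3 →I1
bond 4 →R1

b2 |J2  (Se1 (Se) sets effort on bond)
b1 |J2  (C1 outputs effort q/C1)
b0 |J1  (J2: last free bond brings flow in)
b3 |I1  (J1: bond 0 brought effort, rest push out)
b4 |R1  (J1: bond 0 brought effort, rest push out)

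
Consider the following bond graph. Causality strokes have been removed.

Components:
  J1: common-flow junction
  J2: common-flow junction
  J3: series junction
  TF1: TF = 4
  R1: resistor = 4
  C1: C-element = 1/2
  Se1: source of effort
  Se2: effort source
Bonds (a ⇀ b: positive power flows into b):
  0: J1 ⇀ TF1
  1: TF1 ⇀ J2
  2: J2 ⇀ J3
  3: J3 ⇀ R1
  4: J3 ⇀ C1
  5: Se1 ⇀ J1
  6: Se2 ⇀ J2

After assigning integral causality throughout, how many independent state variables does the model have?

1  (C1 all integral)

b5 stroke at J1  (Se1 fixes effort; stroke away)
b6 stroke at J2  (Se2 fixes effort; stroke away)
b0 stroke at TF1  (closing 1-jn rule on J1)
b1 stroke at J2  (TF1 one-in-one-out from 0)
b2 stroke at J3  (J2: last free bond brings flow in)
b4 stroke at J3  (C1: C, integral causality)
b3 stroke at R1  (only one flow-in slot at J3)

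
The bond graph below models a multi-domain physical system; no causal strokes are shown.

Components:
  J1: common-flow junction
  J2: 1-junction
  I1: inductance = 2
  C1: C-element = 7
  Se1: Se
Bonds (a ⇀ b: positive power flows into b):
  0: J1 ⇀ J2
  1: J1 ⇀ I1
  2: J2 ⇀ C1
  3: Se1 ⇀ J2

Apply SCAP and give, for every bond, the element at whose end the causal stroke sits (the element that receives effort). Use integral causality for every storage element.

β0 stroke→J1
β1 stroke→I1
β2 stroke→J2
β3 stroke→J2

β3 stroke→J2  (Se1: effort source, stroke at far end)
β1 stroke→I1  (I1 outputs flow p/I1)
β0 stroke→J1  (J1: bond 1 brought flow, rest push out)
β2 stroke→J2  (J2: bond 0 brought flow, rest push out)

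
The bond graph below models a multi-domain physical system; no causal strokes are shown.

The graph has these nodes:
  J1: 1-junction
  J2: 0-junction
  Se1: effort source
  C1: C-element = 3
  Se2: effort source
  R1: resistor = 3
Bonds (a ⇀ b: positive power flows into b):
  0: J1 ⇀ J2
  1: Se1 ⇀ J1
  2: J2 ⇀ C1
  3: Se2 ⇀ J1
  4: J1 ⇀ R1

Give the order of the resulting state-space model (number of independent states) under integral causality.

β1 →J1  (Se1: effort source, stroke at far end)
β3 →J1  (Se2 (Se) sets effort on bond)
β2 →J2  (C1: C, integral causality)
β0 →J1  (common-e at J2 fixed by 2)
β4 →R1  (J1 needs exactly one f-in)

1  (C1 all integral)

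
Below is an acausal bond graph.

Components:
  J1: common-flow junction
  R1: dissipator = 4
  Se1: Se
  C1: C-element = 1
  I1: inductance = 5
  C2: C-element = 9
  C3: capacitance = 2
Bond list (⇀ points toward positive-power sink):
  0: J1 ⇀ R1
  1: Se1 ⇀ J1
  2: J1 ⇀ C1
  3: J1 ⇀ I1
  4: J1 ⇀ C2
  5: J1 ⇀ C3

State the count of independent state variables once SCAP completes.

4  (C1, C2, C3, I1 all integral)

β1 stroke at J1  (Se1: effort source, stroke at far end)
β2 stroke at J1  (C1 integral (e out))
β3 stroke at I1  (prefer integral on I1)
β0 stroke at J1  (1-jn J1 has f-setter on 3)
β4 stroke at J1  (1-jn J1 has f-setter on 3)
β5 stroke at J1  (1-jn J1 has f-setter on 3)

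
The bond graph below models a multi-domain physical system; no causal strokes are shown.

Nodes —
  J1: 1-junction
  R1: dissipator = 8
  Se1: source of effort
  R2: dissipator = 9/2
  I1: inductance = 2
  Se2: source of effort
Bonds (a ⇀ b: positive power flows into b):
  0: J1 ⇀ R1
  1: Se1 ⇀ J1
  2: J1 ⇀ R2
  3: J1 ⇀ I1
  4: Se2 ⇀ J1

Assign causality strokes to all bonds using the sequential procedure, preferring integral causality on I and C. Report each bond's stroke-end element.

#1 stroke→J1  (Se1 fixes effort; stroke away)
#4 stroke→J1  (Se2: effort source, stroke at far end)
#3 stroke→I1  (I1: I, integral causality)
#0 stroke→J1  (J1: bond 3 brought flow, rest push out)
#2 stroke→J1  (common-f at J1 fixed by 3)

bond 0 stroke→J1
bond 1 stroke→J1
bond 2 stroke→J1
bond 3 stroke→I1
bond 4 stroke→J1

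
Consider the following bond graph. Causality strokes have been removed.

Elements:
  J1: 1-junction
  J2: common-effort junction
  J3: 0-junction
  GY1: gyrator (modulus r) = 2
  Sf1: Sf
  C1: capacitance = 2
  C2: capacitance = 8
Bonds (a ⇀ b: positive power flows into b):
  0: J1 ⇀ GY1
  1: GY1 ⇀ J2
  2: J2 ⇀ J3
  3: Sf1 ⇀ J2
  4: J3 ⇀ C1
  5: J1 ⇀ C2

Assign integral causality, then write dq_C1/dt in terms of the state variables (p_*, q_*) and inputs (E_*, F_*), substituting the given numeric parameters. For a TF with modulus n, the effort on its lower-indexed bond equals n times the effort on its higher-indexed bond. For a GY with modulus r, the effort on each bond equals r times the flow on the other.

bond 3 stroke at Sf1  (Sf1 fixes flow; stroke at Sf1)
bond 4 stroke at J3  (C1 integral (e out))
bond 2 stroke at J2  (J3: bond 4 brought effort, rest push out)
bond 1 stroke at GY1  (J2: bond 2 brought effort, rest push out)
bond 0 stroke at GY1  (GY GY1: same side as bond 1)
bond 5 stroke at J1  (1-jn J1 has f-setter on 0)

dq_C1/dt = F_Sf1 - q_C2/16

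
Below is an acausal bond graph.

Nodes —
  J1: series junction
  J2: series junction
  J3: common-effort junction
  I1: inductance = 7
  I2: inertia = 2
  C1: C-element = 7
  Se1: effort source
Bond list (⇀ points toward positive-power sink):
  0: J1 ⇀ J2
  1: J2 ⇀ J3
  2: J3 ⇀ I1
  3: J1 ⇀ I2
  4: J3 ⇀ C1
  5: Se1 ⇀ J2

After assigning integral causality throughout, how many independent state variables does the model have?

3  (C1, I1, I2 all integral)

β5 stroke→J2  (Se1 fixes effort; stroke away)
β2 stroke→I1  (I1 outputs flow p/I1)
β3 stroke→I2  (prefer integral on I2)
β0 stroke→J1  (common-f at J1 fixed by 3)
β1 stroke→J2  (common-f at J2 fixed by 0)
β4 stroke→J3  (J3 needs exactly one e-in)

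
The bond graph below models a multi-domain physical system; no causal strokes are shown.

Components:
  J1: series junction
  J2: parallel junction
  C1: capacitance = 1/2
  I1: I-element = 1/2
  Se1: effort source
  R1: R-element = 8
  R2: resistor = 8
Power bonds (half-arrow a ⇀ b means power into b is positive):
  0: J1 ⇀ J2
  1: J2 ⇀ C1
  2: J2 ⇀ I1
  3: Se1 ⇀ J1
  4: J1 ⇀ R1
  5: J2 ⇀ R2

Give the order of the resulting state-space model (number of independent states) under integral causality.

2  (C1, I1 all integral)

b3 |J1  (Se1 fixes effort; stroke away)
b1 |J2  (prefer integral on C1)
b0 |J1  (0-jn J2 has e-setter on 1)
b2 |I1  (J2 effort already set via bond 1)
b5 |R2  (J2 effort already set via bond 1)
b4 |R1  (only one flow-in slot at J1)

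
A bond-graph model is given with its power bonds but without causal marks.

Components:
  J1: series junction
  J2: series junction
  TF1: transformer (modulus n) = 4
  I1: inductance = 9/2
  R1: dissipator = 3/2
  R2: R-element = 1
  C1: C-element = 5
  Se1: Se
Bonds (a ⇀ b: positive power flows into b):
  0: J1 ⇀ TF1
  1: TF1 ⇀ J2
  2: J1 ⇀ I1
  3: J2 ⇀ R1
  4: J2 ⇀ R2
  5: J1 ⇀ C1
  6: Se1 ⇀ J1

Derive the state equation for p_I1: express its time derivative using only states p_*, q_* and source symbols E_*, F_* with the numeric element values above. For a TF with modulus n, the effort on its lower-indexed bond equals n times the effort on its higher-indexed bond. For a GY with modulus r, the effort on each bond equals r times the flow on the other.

dp_I1/dt = E_Se1 - 80*p_I1/9 - q_C1/5

b6 →J1  (source Se1 imposes e)
b2 →I1  (I1 integral (f out))
b0 →J1  (common-f at J1 fixed by 2)
b5 →J1  (J1: bond 2 brought flow, rest push out)
b1 →TF1  (TF1 one-in-one-out from 0)
b3 →J2  (1-jn J2 has f-setter on 1)
b4 →J2  (1-jn J2 has f-setter on 1)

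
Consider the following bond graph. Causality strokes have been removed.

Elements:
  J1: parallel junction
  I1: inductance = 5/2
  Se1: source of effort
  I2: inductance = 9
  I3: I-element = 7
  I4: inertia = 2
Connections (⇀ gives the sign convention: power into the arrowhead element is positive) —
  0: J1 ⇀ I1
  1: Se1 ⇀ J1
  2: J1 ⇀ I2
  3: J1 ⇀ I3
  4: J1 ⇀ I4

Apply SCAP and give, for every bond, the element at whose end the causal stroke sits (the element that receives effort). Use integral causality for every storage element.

bond 0 |I1
bond 1 |J1
bond 2 |I2
bond 3 |I3
bond 4 |I4

#1 stroke→J1  (source Se1 imposes e)
#0 stroke→I1  (J1: bond 1 brought effort, rest push out)
#2 stroke→I2  (J1: bond 1 brought effort, rest push out)
#3 stroke→I3  (J1 effort already set via bond 1)
#4 stroke→I4  (J1 effort already set via bond 1)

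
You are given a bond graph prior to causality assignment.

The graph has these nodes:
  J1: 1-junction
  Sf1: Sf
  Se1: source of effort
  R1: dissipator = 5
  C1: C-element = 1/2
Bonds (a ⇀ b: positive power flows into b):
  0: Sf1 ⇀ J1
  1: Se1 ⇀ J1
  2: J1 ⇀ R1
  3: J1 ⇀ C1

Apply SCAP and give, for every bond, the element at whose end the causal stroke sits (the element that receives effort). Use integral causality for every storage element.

b0 →Sf1  (Sf1 fixes flow; stroke at Sf1)
b1 →J1  (Se1 fixes effort; stroke away)
b2 →J1  (common-f at J1 fixed by 0)
b3 →J1  (J1: bond 0 brought flow, rest push out)

β0 stroke→Sf1
β1 stroke→J1
β2 stroke→J1
β3 stroke→J1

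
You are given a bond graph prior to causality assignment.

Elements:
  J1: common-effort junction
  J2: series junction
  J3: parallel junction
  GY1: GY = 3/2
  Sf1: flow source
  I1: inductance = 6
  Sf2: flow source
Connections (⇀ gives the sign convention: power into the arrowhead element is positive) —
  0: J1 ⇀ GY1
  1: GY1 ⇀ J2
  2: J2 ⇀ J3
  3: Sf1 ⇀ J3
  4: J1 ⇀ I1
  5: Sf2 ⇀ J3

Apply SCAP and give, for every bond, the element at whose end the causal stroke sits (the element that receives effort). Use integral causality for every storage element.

bond 3 stroke at Sf1  (source Sf1 imposes f)
bond 5 stroke at Sf2  (source Sf2 imposes f)
bond 2 stroke at J3  (closing 0-jn rule on J3)
bond 1 stroke at J2  (J2 flow already set via bond 2)
bond 0 stroke at J1  (through GY1, causality inverts; strokes same side of GY1)
bond 4 stroke at I1  (J1 effort already set via bond 0)

β0 |J1
β1 |J2
β2 |J3
β3 |Sf1
β4 |I1
β5 |Sf2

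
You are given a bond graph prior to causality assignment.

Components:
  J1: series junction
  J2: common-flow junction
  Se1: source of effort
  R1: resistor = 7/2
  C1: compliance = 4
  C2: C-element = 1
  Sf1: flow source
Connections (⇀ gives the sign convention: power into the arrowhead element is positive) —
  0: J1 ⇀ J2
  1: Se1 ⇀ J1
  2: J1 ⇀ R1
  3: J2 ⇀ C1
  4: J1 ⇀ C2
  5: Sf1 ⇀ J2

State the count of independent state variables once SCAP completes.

bond 1 →J1  (source Se1 imposes e)
bond 5 →Sf1  (Sf1 (Sf) sets flow on bond)
bond 0 →J2  (1-jn J2 has f-setter on 5)
bond 3 →J2  (J2 flow already set via bond 5)
bond 2 →J1  (common-f at J1 fixed by 0)
bond 4 →J1  (common-f at J1 fixed by 0)

2  (C1, C2 all integral)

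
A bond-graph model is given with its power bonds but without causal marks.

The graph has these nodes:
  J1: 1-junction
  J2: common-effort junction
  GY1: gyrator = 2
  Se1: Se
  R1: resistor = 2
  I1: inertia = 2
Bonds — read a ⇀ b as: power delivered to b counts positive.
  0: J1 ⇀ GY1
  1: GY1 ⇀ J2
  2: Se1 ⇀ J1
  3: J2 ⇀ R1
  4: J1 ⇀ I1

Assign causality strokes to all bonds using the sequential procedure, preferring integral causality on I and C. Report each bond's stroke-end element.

b2 stroke→J1  (Se1 (Se) sets effort on bond)
b4 stroke→I1  (I1: I, integral causality)
b0 stroke→J1  (1-jn J1 has f-setter on 4)
b1 stroke→J2  (through GY1, causality inverts; strokes same side of GY1)
b3 stroke→R1  (0-jn J2 has e-setter on 1)

b0 →J1
b1 →J2
b2 →J1
b3 →R1
b4 →I1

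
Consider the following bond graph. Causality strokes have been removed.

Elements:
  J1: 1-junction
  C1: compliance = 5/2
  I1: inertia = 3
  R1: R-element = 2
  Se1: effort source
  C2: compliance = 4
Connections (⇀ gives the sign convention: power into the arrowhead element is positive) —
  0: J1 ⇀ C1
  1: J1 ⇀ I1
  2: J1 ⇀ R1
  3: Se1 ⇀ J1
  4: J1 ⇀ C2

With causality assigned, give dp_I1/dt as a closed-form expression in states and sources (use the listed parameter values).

dp_I1/dt = E_Se1 - 2*p_I1/3 - 2*q_C1/5 - q_C2/4

b3 stroke at J1  (Se1: effort source, stroke at far end)
b0 stroke at J1  (prefer integral on C1)
b1 stroke at I1  (I1: I, integral causality)
b2 stroke at J1  (J1: bond 1 brought flow, rest push out)
b4 stroke at J1  (common-f at J1 fixed by 1)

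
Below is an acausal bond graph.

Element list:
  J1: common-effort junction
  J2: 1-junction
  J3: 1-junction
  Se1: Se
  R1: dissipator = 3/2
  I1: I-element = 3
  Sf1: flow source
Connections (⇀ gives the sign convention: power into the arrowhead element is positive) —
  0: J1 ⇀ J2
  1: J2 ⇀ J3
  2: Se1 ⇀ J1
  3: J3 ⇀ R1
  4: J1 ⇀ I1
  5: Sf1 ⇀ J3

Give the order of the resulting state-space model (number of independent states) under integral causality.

β2 |J1  (Se1 fixes effort; stroke away)
β5 |Sf1  (Sf1 fixes flow; stroke at Sf1)
β0 |J2  (common-e at J1 fixed by 2)
β4 |I1  (common-e at J1 fixed by 2)
β1 |J3  (J2 needs exactly one f-in)
β3 |J3  (J3 flow already set via bond 5)

1  (I1 all integral)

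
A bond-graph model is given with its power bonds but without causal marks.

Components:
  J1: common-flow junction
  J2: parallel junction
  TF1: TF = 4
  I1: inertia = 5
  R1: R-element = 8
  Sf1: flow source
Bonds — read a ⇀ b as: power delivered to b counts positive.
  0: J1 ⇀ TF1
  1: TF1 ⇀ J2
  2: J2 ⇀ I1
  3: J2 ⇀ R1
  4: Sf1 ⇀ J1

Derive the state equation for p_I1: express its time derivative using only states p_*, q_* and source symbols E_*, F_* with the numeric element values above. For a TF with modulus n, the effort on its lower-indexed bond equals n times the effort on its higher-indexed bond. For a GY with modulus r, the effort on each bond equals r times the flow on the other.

#4 |Sf1  (Sf1 fixes flow; stroke at Sf1)
#0 |J1  (common-f at J1 fixed by 4)
#1 |TF1  (TF1: transformer flips bond 0)
#2 |I1  (prefer integral on I1)
#3 |J2  (closing 0-jn rule on J2)

dp_I1/dt = 32*F_Sf1 - 8*p_I1/5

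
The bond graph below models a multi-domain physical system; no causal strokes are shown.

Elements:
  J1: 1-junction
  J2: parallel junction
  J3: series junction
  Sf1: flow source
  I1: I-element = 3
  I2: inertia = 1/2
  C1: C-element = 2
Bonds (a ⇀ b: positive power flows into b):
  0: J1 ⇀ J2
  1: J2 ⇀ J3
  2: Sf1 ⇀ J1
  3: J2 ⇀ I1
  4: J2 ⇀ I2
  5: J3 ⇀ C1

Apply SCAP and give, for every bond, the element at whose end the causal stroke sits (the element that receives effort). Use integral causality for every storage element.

β0 stroke at J1
β1 stroke at J2
β2 stroke at Sf1
β3 stroke at I1
β4 stroke at I2
β5 stroke at J3

β2 |Sf1  (Sf1 (Sf) sets flow on bond)
β0 |J1  (J1: bond 2 brought flow, rest push out)
β3 |I1  (I1: I, integral causality)
β4 |I2  (I2: I, integral causality)
β1 |J2  (closing 0-jn rule on J2)
β5 |J3  (J3 flow already set via bond 1)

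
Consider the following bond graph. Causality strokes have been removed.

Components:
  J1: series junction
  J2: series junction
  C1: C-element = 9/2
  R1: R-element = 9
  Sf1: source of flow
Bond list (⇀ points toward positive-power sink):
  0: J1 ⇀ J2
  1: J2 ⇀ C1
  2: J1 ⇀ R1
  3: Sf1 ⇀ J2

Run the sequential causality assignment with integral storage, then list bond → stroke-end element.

b3 |Sf1  (Sf1: flow source, stroke at near end)
b0 |J2  (J2: bond 3 brought flow, rest push out)
b1 |J2  (J2: bond 3 brought flow, rest push out)
b2 |J1  (J1: bond 0 brought flow, rest push out)

#0 stroke at J2
#1 stroke at J2
#2 stroke at J1
#3 stroke at Sf1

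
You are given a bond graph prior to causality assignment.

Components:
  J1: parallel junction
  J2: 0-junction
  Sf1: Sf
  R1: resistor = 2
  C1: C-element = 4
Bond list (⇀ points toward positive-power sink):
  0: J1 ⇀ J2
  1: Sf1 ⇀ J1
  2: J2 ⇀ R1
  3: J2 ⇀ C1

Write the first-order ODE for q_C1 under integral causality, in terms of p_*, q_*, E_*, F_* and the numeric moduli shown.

dq_C1/dt = F_Sf1 - q_C1/8

β1 |Sf1  (Sf1 fixes flow; stroke at Sf1)
β0 |J1  (J1 needs exactly one e-in)
β3 |J2  (C1: C, integral causality)
β2 |R1  (J2 effort already set via bond 3)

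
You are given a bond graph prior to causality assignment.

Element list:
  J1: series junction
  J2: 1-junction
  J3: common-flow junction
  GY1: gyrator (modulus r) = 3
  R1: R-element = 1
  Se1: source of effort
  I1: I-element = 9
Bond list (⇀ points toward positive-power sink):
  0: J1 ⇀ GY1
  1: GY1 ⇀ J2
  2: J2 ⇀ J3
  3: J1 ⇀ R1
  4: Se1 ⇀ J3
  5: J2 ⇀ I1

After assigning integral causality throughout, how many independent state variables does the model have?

1  (I1 all integral)

b4 →J3  (Se1: effort source, stroke at far end)
b2 →J2  (only one flow-in slot at J3)
b5 →I1  (prefer integral on I1)
b1 →J2  (1-jn J2 has f-setter on 5)
b0 →J1  (GY GY1: same side as bond 1)
b3 →R1  (J1: last free bond brings flow in)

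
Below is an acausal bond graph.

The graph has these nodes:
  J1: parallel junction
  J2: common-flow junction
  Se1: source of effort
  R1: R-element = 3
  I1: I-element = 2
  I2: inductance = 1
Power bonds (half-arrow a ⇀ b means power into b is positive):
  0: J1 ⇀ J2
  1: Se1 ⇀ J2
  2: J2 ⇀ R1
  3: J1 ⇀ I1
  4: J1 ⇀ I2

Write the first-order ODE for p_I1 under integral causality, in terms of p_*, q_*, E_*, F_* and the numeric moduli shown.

dp_I1/dt = -E_Se1 - 3*p_I1/2 - 3*p_I2

#1 stroke→J2  (Se1 (Se) sets effort on bond)
#3 stroke→I1  (I1: I, integral causality)
#4 stroke→I2  (I2: I, integral causality)
#0 stroke→J1  (only one effort-in slot at J1)
#2 stroke→J2  (1-jn J2 has f-setter on 0)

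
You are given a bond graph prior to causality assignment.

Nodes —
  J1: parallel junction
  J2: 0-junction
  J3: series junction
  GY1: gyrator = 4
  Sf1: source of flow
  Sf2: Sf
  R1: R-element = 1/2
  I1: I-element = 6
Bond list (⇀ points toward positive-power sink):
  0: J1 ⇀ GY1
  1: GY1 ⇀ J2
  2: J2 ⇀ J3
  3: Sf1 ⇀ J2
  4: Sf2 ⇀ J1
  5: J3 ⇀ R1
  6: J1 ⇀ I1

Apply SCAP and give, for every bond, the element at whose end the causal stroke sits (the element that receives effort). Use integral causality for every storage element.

β3 →Sf1  (Sf1 (Sf) sets flow on bond)
β4 →Sf2  (Sf2 (Sf) sets flow on bond)
β6 →I1  (I1 outputs flow p/I1)
β0 →J1  (J1 needs exactly one e-in)
β1 →J2  (GY1: gyrator matches bond 0)
β2 →J3  (0-jn J2 has e-setter on 1)
β5 →R1  (J3 needs exactly one f-in)

β0 stroke at J1
β1 stroke at J2
β2 stroke at J3
β3 stroke at Sf1
β4 stroke at Sf2
β5 stroke at R1
β6 stroke at I1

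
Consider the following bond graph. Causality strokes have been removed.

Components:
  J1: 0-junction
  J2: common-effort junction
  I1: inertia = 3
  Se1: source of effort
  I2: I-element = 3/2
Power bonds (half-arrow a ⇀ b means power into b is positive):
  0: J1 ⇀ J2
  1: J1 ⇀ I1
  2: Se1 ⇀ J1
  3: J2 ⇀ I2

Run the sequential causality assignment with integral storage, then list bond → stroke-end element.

bond 2 stroke→J1  (source Se1 imposes e)
bond 0 stroke→J2  (J1 effort already set via bond 2)
bond 1 stroke→I1  (J1: bond 2 brought effort, rest push out)
bond 3 stroke→I2  (0-jn J2 has e-setter on 0)

β0 →J2
β1 →I1
β2 →J1
β3 →I2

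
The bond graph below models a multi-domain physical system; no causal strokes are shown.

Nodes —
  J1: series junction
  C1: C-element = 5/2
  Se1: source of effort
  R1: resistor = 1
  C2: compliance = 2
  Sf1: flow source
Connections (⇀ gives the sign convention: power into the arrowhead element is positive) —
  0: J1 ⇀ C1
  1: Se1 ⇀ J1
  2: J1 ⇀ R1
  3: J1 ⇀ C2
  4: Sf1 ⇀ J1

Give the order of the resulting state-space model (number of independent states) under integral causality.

bond 1 stroke→J1  (Se1 (Se) sets effort on bond)
bond 4 stroke→Sf1  (source Sf1 imposes f)
bond 0 stroke→J1  (J1 flow already set via bond 4)
bond 2 stroke→J1  (J1 flow already set via bond 4)
bond 3 stroke→J1  (J1 flow already set via bond 4)

2  (C1, C2 all integral)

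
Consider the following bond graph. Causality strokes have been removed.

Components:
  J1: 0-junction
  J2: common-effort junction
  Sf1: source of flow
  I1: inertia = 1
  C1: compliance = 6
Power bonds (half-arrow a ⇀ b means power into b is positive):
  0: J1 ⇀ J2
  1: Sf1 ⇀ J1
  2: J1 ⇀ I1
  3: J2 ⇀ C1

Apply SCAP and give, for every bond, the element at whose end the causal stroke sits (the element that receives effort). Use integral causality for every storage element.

b0 stroke→J1
b1 stroke→Sf1
b2 stroke→I1
b3 stroke→J2

#1 →Sf1  (Sf1 (Sf) sets flow on bond)
#2 →I1  (I1 integral (f out))
#0 →J1  (closing 0-jn rule on J1)
#3 →J2  (J2 needs exactly one e-in)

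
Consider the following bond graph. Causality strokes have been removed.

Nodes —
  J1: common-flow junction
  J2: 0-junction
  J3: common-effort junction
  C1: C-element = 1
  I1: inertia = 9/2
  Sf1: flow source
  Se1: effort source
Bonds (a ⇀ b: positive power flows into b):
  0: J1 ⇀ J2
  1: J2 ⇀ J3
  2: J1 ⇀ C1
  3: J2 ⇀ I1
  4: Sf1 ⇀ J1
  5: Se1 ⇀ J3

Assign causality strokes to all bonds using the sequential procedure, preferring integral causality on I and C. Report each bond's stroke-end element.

β0 |J1
β1 |J2
β2 |J1
β3 |I1
β4 |Sf1
β5 |J3

β4 |Sf1  (source Sf1 imposes f)
β5 |J3  (Se1: effort source, stroke at far end)
β0 |J1  (common-f at J1 fixed by 4)
β2 |J1  (J1 flow already set via bond 4)
β1 |J2  (common-e at J3 fixed by 5)
β3 |I1  (common-e at J2 fixed by 1)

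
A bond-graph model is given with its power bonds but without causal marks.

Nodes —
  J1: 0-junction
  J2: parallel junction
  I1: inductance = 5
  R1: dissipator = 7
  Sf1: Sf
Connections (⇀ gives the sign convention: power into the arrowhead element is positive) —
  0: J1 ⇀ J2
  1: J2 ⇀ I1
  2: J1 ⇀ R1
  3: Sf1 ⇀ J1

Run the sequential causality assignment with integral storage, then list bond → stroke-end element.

#3 →Sf1  (source Sf1 imposes f)
#1 →I1  (I1: I, integral causality)
#0 →J2  (only one effort-in slot at J2)
#2 →J1  (J1 needs exactly one e-in)

bond 0 →J2
bond 1 →I1
bond 2 →J1
bond 3 →Sf1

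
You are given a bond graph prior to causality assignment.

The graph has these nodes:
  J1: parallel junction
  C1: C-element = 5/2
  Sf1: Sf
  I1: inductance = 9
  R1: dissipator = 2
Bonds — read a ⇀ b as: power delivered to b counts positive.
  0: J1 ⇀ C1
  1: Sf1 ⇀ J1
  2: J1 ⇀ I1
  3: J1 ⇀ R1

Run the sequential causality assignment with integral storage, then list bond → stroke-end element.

bond 0 |J1
bond 1 |Sf1
bond 2 |I1
bond 3 |R1

β1 |Sf1  (Sf1: flow source, stroke at near end)
β0 |J1  (C1 outputs effort q/C1)
β2 |I1  (J1: bond 0 brought effort, rest push out)
β3 |R1  (J1 effort already set via bond 0)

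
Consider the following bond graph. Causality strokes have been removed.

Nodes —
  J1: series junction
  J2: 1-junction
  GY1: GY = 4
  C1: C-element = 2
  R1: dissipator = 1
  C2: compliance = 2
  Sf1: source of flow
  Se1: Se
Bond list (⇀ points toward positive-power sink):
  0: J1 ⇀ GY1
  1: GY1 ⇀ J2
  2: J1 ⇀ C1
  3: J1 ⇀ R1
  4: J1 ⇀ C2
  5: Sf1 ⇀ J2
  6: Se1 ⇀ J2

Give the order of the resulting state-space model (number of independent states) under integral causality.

β5 |Sf1  (Sf1: flow source, stroke at near end)
β6 |J2  (Se1: effort source, stroke at far end)
β1 |J2  (common-f at J2 fixed by 5)
β0 |J1  (through GY1, causality inverts; strokes same side of GY1)
β2 |J1  (C1: C, integral causality)
β4 |J1  (C2: C, integral causality)
β3 |R1  (J1: last free bond brings flow in)

2  (C1, C2 all integral)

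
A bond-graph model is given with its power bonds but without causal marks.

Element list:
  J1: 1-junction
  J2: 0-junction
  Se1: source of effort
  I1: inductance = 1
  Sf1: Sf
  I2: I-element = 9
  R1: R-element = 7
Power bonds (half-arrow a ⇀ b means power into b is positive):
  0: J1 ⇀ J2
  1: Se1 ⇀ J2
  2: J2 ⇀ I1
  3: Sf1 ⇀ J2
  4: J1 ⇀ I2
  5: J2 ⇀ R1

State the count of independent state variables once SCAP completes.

#1 stroke→J2  (source Se1 imposes e)
#3 stroke→Sf1  (Sf1 fixes flow; stroke at Sf1)
#0 stroke→J1  (J2: bond 1 brought effort, rest push out)
#2 stroke→I1  (J2: bond 1 brought effort, rest push out)
#5 stroke→R1  (J2 effort already set via bond 1)
#4 stroke→I2  (only one flow-in slot at J1)

2  (I1, I2 all integral)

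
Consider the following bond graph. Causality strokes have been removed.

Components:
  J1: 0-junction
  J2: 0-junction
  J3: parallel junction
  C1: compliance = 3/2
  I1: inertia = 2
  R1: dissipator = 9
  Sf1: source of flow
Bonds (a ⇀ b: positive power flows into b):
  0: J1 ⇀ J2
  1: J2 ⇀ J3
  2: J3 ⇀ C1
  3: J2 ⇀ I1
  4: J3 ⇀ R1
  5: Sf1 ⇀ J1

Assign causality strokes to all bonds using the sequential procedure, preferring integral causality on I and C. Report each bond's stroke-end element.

#0 stroke→J1
#1 stroke→J2
#2 stroke→J3
#3 stroke→I1
#4 stroke→R1
#5 stroke→Sf1

#5 stroke→Sf1  (Sf1 (Sf) sets flow on bond)
#0 stroke→J1  (closing 0-jn rule on J1)
#2 stroke→J3  (prefer integral on C1)
#1 stroke→J2  (common-e at J3 fixed by 2)
#4 stroke→R1  (J3 effort already set via bond 2)
#3 stroke→I1  (J2: bond 1 brought effort, rest push out)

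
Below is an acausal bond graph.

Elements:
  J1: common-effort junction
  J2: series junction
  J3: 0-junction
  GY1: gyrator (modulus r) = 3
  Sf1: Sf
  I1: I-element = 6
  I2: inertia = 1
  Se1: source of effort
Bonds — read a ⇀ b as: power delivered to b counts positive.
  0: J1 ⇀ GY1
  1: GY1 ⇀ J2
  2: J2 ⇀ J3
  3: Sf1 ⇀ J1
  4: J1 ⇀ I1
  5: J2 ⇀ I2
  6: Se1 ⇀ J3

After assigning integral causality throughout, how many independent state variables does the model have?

b3 stroke→Sf1  (Sf1 (Sf) sets flow on bond)
b6 stroke→J3  (Se1: effort source, stroke at far end)
b2 stroke→J2  (common-e at J3 fixed by 6)
b4 stroke→I1  (I1 outputs flow p/I1)
b0 stroke→J1  (J1: last free bond brings effort in)
b1 stroke→J2  (GY1 both-in/both-out from 0)
b5 stroke→I2  (only one flow-in slot at J2)

2  (I1, I2 all integral)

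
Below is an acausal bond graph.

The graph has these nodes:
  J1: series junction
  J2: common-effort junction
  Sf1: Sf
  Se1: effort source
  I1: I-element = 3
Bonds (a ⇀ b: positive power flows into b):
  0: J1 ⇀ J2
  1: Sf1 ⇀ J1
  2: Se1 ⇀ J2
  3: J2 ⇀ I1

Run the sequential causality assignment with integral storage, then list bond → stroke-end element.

bond 1 →Sf1  (Sf1 (Sf) sets flow on bond)
bond 2 →J2  (Se1: effort source, stroke at far end)
bond 0 →J1  (1-jn J1 has f-setter on 1)
bond 3 →I1  (0-jn J2 has e-setter on 2)

bond 0 →J1
bond 1 →Sf1
bond 2 →J2
bond 3 →I1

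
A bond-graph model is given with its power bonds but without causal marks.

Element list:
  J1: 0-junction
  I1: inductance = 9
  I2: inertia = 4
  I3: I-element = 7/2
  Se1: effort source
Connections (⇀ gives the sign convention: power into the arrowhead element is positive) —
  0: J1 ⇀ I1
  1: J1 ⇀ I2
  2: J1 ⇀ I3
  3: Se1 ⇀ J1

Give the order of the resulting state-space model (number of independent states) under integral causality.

3  (I1, I2, I3 all integral)

bond 3 |J1  (Se1: effort source, stroke at far end)
bond 0 |I1  (common-e at J1 fixed by 3)
bond 1 |I2  (common-e at J1 fixed by 3)
bond 2 |I3  (J1: bond 3 brought effort, rest push out)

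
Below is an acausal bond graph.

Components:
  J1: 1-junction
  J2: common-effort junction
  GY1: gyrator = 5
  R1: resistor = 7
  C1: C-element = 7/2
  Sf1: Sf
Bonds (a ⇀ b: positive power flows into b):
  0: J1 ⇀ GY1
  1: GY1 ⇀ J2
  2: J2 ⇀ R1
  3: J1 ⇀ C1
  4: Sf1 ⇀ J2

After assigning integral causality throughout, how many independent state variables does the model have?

1  (C1 all integral)

#4 →Sf1  (Sf1 (Sf) sets flow on bond)
#3 →J1  (C1 outputs effort q/C1)
#0 →GY1  (only one flow-in slot at J1)
#1 →GY1  (through GY1, causality inverts; strokes same side of GY1)
#2 →J2  (J2 needs exactly one e-in)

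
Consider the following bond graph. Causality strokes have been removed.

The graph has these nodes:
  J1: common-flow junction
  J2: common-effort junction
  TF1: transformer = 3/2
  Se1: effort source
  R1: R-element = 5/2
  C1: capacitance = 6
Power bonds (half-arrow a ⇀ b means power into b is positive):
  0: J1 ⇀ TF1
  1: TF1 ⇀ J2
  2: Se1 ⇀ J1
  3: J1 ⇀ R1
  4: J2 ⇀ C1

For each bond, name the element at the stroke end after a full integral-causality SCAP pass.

β0 stroke at J1
β1 stroke at TF1
β2 stroke at J1
β3 stroke at R1
β4 stroke at J2

β2 |J1  (Se1 (Se) sets effort on bond)
β4 |J2  (prefer integral on C1)
β1 |TF1  (common-e at J2 fixed by 4)
β0 |J1  (through TF1, causality passes straight; one stroke at TF1)
β3 |R1  (only one flow-in slot at J1)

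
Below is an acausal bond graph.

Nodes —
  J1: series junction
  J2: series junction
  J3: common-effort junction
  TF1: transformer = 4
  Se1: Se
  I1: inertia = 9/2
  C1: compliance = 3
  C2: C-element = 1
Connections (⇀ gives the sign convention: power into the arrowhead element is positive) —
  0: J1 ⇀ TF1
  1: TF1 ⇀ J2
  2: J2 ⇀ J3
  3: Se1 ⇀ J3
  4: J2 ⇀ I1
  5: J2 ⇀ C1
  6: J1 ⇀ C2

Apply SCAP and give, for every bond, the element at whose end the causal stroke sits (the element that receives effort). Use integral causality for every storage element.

#3 →J3  (Se1 fixes effort; stroke away)
#2 →J2  (J3 effort already set via bond 3)
#4 →I1  (I1: I, integral causality)
#1 →J2  (J2: bond 4 brought flow, rest push out)
#5 →J2  (1-jn J2 has f-setter on 4)
#0 →TF1  (through TF1, causality passes straight; one stroke at TF1)
#6 →J1  (J1: bond 0 brought flow, rest push out)

b0 →TF1
b1 →J2
b2 →J2
b3 →J3
b4 →I1
b5 →J2
b6 →J1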